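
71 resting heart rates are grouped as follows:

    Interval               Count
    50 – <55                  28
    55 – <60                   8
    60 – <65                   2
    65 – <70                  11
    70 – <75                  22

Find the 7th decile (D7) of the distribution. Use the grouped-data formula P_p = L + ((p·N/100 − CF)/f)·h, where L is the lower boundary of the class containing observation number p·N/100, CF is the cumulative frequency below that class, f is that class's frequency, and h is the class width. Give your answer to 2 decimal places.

N = 71; target position k = 70/100 · 71 = 49.7.
Cumulative frequencies: 28, 36, 38, 49, 71.
Observation 49.7 falls in the class 70 – <75.
L = 70, CF = 49, f = 22, h = 5.
P70 = 70 + ((49.7 − 49)/22)·5 = 70 + 0.159091 = 70.1591.

70.16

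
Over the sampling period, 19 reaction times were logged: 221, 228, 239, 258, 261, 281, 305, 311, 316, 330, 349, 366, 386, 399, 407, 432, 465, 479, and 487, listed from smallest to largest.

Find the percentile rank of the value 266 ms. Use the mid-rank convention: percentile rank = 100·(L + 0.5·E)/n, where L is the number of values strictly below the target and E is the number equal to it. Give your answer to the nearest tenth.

Count below 266: L = 5; count equal: E = 0; n = 19.
Percentile rank = 100·(5 + 0.5·0)/19 = 100·5/19 = 26.32.

26.3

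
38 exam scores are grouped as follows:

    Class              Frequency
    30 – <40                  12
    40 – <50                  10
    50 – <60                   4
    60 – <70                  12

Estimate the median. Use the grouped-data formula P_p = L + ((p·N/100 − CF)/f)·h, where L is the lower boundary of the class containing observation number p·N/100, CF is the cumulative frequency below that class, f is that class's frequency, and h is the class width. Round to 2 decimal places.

N = 38; target position k = 50/100 · 38 = 19.
Cumulative frequencies: 12, 22, 26, 38.
Observation 19 falls in the class 40 – <50.
L = 40, CF = 12, f = 10, h = 10.
P50 = 40 + ((19 − 12)/10)·10 = 40 + 7 = 47.

47.00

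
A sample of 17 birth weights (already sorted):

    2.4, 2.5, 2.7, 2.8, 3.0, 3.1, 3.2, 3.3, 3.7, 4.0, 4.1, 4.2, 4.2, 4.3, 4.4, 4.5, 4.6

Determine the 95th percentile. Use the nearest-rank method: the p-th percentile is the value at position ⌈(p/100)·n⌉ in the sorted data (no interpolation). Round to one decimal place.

n = 17.
Position = ⌈95/100 · 17⌉ = ⌈16.15⌉ = 17.
The value at rank 17 is 4.6.

4.6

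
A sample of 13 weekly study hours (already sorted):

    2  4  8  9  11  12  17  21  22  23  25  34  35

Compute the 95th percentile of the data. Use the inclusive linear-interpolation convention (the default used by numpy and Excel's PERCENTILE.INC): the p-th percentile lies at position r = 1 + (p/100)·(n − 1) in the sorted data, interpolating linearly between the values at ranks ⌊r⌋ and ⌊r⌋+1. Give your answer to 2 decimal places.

n = 13.
r = 1 + (95/100)·(13 − 1) = 1 + 11.4 = 12.4.
Rank 12 is 34 and rank 13 is 35.
Interpolate: 34 + 0.4·(35 − 34) = 34 + 0.4·1 = 34.4.

34.40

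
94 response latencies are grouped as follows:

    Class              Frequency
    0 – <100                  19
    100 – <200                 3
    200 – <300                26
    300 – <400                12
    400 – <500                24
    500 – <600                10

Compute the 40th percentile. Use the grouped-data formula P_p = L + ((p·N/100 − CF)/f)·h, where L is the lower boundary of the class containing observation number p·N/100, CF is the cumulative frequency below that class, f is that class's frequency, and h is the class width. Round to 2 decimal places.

260.00

N = 94; target position k = 40/100 · 94 = 37.6.
Cumulative frequencies: 19, 22, 48, 60, 84, 94.
Observation 37.6 falls in the class 200 – <300.
L = 200, CF = 22, f = 26, h = 100.
P40 = 200 + ((37.6 − 22)/26)·100 = 200 + 60 = 260.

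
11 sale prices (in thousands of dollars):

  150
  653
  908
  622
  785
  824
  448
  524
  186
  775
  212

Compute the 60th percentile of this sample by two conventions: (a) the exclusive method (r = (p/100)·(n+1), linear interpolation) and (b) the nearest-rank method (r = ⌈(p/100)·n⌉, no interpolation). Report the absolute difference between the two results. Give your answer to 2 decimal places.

Sorted: 150, 186, 212, 448, 524, 622, 653, 775, 785, 824, 908.
n = 11.
(a) r = 7.2; between ranks 7 (653) and 8 (775): 677.4.
(b) the nearest-rank method: rank 7 → 653.
|677.4 − 653| = 24.4.

24.40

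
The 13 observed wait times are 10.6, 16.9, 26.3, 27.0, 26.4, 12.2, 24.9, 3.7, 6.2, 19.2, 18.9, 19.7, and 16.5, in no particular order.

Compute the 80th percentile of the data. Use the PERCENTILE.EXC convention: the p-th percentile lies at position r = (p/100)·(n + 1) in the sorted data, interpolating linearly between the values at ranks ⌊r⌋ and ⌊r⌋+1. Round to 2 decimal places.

26.32

Sorted: 3.7, 6.2, 10.6, 12.2, 16.5, 16.9, 18.9, 19.2, 19.7, 24.9, 26.3, 26.4, 27.0.
n = 13.
r = (80/100)·(13 + 1) = 11.2.
Rank 11 is 26.3 and rank 12 is 26.4.
Interpolate: 26.3 + 0.2·(26.4 − 26.3) = 26.3 + 0.2·0.1 = 26.32.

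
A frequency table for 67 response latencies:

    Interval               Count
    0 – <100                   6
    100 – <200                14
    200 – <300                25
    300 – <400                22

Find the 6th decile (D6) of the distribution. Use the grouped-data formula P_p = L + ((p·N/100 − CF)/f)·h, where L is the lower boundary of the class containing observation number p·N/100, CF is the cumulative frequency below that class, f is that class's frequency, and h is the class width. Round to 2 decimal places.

280.80

N = 67; target position k = 60/100 · 67 = 40.2.
Cumulative frequencies: 6, 20, 45, 67.
Observation 40.2 falls in the class 200 – <300.
L = 200, CF = 20, f = 25, h = 100.
P60 = 200 + ((40.2 − 20)/25)·100 = 200 + 80.8 = 280.8.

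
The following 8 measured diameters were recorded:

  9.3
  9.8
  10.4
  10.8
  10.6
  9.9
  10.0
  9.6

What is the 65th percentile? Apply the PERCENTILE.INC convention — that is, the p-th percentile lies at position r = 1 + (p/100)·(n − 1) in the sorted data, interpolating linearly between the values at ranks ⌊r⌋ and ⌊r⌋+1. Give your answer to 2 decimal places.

Sorted: 9.3, 9.6, 9.8, 9.9, 10.0, 10.4, 10.6, 10.8.
n = 8.
r = 1 + (65/100)·(8 − 1) = 1 + 4.55 = 5.55.
Rank 5 is 10.0 and rank 6 is 10.4.
Interpolate: 10.0 + 0.55·(10.4 − 10.0) = 10.0 + 0.55·0.4 = 10.22.

10.22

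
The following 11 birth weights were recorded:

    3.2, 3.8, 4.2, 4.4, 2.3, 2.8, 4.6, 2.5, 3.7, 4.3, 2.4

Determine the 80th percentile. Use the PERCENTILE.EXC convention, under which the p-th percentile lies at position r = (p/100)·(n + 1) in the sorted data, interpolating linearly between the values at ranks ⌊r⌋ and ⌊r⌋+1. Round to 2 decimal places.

4.36

Sorted: 2.3, 2.4, 2.5, 2.8, 3.2, 3.7, 3.8, 4.2, 4.3, 4.4, 4.6.
n = 11.
r = (80/100)·(11 + 1) = 9.6.
Rank 9 is 4.3 and rank 10 is 4.4.
Interpolate: 4.3 + 0.6·(4.4 − 4.3) = 4.3 + 0.6·0.1 = 4.36.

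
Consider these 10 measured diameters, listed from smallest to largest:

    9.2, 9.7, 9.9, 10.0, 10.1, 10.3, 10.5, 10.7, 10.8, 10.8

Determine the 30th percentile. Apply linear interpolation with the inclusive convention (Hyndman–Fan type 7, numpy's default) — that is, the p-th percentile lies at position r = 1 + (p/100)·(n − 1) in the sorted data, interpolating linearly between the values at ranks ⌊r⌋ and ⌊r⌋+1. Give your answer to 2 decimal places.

n = 10.
r = 1 + (30/100)·(10 − 1) = 1 + 2.7 = 3.7.
Rank 3 is 9.9 and rank 4 is 10.0.
Interpolate: 9.9 + 0.7·(10.0 − 9.9) = 9.9 + 0.7·0.1 = 9.97.

9.97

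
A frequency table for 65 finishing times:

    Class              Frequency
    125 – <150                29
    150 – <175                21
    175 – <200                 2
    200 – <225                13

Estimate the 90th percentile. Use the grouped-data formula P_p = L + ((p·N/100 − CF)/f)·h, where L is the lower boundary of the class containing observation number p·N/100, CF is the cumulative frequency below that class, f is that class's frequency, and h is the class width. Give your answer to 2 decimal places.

N = 65; target position k = 90/100 · 65 = 58.5.
Cumulative frequencies: 29, 50, 52, 65.
Observation 58.5 falls in the class 200 – <225.
L = 200, CF = 52, f = 13, h = 25.
P90 = 200 + ((58.5 − 52)/13)·25 = 200 + 12.5 = 212.5.

212.50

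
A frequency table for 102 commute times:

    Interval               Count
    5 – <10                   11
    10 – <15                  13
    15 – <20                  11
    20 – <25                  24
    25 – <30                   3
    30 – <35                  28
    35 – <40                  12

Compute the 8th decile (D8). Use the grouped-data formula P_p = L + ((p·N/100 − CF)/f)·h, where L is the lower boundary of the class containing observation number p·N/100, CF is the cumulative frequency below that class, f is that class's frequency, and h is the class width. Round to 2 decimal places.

N = 102; target position k = 80/100 · 102 = 81.6.
Cumulative frequencies: 11, 24, 35, 59, 62, 90, 102.
Observation 81.6 falls in the class 30 – <35.
L = 30, CF = 62, f = 28, h = 5.
P80 = 30 + ((81.6 − 62)/28)·5 = 30 + 3.5 = 33.5.

33.50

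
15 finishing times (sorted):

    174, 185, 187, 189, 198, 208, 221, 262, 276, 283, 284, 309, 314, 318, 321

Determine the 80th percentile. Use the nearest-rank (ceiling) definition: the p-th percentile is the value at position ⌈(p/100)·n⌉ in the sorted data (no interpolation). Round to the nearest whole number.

309

n = 15.
Position = ⌈80/100 · 15⌉ = ⌈12⌉ = 12.
The value at rank 12 is 309.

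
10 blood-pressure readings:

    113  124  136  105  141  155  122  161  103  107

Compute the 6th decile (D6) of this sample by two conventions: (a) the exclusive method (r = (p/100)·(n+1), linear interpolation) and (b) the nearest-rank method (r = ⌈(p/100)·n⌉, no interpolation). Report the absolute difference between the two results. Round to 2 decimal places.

7.20

Sorted: 103, 105, 107, 113, 122, 124, 136, 141, 155, 161.
n = 10.
(a) r = 6.6; between ranks 6 (124) and 7 (136): 131.2.
(b) the nearest-rank method: rank 6 → 124.
|131.2 − 124| = 7.2.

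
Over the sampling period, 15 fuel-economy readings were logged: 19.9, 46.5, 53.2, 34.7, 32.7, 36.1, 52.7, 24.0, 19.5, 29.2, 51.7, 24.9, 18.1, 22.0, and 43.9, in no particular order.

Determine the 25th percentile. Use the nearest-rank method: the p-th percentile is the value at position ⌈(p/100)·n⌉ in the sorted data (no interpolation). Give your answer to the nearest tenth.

22.0

Sorted: 18.1, 19.5, 19.9, 22.0, 24.0, 24.9, 29.2, 32.7, 34.7, 36.1, 43.9, 46.5, 51.7, 52.7, 53.2.
n = 15.
Position = ⌈25/100 · 15⌉ = ⌈3.75⌉ = 4.
The value at rank 4 is 22.0.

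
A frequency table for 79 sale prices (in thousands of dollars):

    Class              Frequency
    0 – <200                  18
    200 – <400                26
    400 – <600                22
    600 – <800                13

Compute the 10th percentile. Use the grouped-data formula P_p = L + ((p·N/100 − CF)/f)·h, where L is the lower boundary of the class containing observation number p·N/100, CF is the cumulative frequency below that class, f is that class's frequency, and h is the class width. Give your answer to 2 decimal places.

87.78

N = 79; target position k = 10/100 · 79 = 7.9.
Cumulative frequencies: 18, 44, 66, 79.
Observation 7.9 falls in the class 0 – <200.
L = 0, CF = 0, f = 18, h = 200.
P10 = 0 + ((7.9 − 0)/18)·200 = 0 + 87.7778 = 87.7778.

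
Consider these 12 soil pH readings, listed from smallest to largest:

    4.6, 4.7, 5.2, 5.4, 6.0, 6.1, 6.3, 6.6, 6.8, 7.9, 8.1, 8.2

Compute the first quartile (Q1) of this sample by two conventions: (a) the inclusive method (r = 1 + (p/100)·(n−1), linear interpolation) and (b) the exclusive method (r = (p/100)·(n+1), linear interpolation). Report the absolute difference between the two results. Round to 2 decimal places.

n = 12.
(a) r = 3.75; between ranks 3 (5.2) and 4 (5.4): 5.35.
(b) r = 3.25; between ranks 3 (5.2) and 4 (5.4): 5.25.
|5.35 − 5.25| = 0.1.

0.10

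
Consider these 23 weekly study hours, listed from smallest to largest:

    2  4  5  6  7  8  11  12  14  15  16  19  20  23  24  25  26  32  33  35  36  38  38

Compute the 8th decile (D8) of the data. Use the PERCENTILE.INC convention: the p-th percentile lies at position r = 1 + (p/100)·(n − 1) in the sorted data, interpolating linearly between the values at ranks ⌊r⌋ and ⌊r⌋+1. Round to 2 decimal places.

32.60

n = 23.
r = 1 + (80/100)·(23 − 1) = 1 + 17.6 = 18.6.
Rank 18 is 32 and rank 19 is 33.
Interpolate: 32 + 0.6·(33 − 32) = 32 + 0.6·1 = 32.6.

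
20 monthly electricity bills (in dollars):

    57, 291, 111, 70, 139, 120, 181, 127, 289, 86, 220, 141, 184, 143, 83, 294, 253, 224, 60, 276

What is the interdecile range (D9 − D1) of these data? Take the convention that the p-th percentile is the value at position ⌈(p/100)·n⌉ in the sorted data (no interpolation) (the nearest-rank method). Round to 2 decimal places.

Sorted: 57, 60, 70, 83, 86, 111, 120, 127, 139, 141, 143, 181, 184, 220, 224, 253, 276, 289, 291, 294.
n = 20.
P10: rank ⌈10/100·20⌉ = 2 → 60.
P90: rank ⌈90/100·20⌉ = 18 → 289.
Difference: 289 − 60 = 229.

229.00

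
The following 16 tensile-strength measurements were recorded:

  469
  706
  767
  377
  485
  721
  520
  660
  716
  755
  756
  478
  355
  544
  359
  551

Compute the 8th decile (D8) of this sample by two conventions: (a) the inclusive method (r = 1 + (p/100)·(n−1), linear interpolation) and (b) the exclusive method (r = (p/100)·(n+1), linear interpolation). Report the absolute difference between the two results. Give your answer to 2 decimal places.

Sorted: 355, 359, 377, 469, 478, 485, 520, 544, 551, 660, 706, 716, 721, 755, 756, 767.
n = 16.
(a) r = 13 → value at rank 13 = 721.
(b) r = 13.6; between ranks 13 (721) and 14 (755): 741.4.
|721 − 741.4| = 20.4.

20.40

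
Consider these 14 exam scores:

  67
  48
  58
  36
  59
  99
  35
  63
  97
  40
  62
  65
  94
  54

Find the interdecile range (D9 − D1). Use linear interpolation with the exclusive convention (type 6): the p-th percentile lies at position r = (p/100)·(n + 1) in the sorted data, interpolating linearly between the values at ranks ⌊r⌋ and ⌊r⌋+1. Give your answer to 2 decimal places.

Sorted: 35, 36, 40, 48, 54, 58, 59, 62, 63, 65, 67, 94, 97, 99.
n = 14.
P10: r = 1.5; ranks 1–2 are 35, 36; interpolating gives 35.5.
P90: r = 13.5; ranks 13–14 are 97, 99; interpolating gives 98.
Difference: 98 − 35.5 = 62.5.

62.50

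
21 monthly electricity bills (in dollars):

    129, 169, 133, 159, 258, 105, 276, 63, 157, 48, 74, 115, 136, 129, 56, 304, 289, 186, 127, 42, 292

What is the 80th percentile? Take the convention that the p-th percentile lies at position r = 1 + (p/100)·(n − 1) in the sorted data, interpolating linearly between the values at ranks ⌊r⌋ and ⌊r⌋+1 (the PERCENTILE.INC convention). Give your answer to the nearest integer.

258

Sorted: 42, 48, 56, 63, 74, 105, 115, 127, 129, 129, 133, 136, 157, 159, 169, 186, 258, 276, 289, 292, 304.
n = 21.
r = 1 + (80/100)·(21 − 1) = 1 + 16 = 17.
r is an integer, so P80 is the value at rank 17: 258.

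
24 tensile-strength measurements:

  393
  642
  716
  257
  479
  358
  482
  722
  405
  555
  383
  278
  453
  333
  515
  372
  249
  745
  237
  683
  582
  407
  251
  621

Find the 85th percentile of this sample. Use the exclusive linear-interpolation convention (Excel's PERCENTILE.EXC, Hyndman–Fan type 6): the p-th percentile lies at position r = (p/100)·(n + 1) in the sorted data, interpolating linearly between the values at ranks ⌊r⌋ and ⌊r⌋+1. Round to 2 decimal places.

Sorted: 237, 249, 251, 257, 278, 333, 358, 372, 383, 393, 405, 407, 453, 479, 482, 515, 555, 582, 621, 642, 683, 716, 722, 745.
n = 24.
r = (85/100)·(24 + 1) = 21.25.
Rank 21 is 683 and rank 22 is 716.
Interpolate: 683 + 0.25·(716 − 683) = 683 + 0.25·33 = 691.25.

691.25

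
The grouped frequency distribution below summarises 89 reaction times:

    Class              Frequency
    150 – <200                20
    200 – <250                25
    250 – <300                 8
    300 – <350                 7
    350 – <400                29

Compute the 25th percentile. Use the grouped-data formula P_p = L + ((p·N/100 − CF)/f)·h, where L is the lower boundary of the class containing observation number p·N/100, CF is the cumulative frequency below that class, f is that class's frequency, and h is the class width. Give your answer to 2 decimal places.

204.50

N = 89; target position k = 25/100 · 89 = 22.25.
Cumulative frequencies: 20, 45, 53, 60, 89.
Observation 22.25 falls in the class 200 – <250.
L = 200, CF = 20, f = 25, h = 50.
P25 = 200 + ((22.25 − 20)/25)·50 = 200 + 4.5 = 204.5.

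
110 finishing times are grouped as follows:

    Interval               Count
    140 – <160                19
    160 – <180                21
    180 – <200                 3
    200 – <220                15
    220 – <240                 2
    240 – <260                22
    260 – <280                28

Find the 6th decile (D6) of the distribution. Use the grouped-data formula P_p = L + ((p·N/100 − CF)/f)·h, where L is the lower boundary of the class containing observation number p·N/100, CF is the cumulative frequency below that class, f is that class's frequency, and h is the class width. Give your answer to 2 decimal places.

245.45

N = 110; target position k = 60/100 · 110 = 66.
Cumulative frequencies: 19, 40, 43, 58, 60, 82, 110.
Observation 66 falls in the class 240 – <260.
L = 240, CF = 60, f = 22, h = 20.
P60 = 240 + ((66 − 60)/22)·20 = 240 + 5.45455 = 245.455.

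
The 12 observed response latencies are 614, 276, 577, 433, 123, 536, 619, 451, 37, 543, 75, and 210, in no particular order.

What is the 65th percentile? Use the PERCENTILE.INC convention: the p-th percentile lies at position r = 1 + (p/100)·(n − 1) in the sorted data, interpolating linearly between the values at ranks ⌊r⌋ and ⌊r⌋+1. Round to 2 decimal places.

Sorted: 37, 75, 123, 210, 276, 433, 451, 536, 543, 577, 614, 619.
n = 12.
r = 1 + (65/100)·(12 − 1) = 1 + 7.15 = 8.15.
Rank 8 is 536 and rank 9 is 543.
Interpolate: 536 + 0.15·(543 − 536) = 536 + 0.15·7 = 537.05.

537.05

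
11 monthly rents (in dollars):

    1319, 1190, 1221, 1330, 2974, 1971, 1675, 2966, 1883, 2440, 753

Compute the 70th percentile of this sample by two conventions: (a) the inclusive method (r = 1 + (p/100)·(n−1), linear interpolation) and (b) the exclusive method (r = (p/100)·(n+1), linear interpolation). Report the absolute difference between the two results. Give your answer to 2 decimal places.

Sorted: 753, 1190, 1221, 1319, 1330, 1675, 1883, 1971, 2440, 2966, 2974.
n = 11.
(a) r = 8 → value at rank 8 = 1971.
(b) r = 8.4; between ranks 8 (1971) and 9 (2440): 2158.6.
|1971 − 2158.6| = 187.6.

187.60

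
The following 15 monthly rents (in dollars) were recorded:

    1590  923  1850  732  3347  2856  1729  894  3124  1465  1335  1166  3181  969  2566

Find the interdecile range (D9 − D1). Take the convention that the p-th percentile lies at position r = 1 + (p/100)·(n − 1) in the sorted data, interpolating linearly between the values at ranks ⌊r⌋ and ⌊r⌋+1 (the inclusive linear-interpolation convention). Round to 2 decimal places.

2252.60

Sorted: 732, 894, 923, 969, 1166, 1335, 1465, 1590, 1729, 1850, 2566, 2856, 3124, 3181, 3347.
n = 15.
P10: r = 2.4; ranks 2–3 are 894, 923; interpolating gives 905.6.
P90: r = 13.6; ranks 13–14 are 3124, 3181; interpolating gives 3158.2.
Difference: 3158.2 − 905.6 = 2252.6.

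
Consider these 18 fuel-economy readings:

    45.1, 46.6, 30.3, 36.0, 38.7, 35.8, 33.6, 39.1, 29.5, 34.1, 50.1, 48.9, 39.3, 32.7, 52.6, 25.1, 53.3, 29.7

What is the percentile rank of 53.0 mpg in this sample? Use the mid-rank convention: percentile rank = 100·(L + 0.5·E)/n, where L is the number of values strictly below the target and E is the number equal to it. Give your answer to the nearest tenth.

Sorted: 25.1, 29.5, 29.7, 30.3, 32.7, 33.6, 34.1, 35.8, 36.0, 38.7, 39.1, 39.3, 45.1, 46.6, 48.9, 50.1, 52.6, 53.3.
Count below 53.0: L = 17; count equal: E = 0; n = 18.
Percentile rank = 100·(17 + 0.5·0)/18 = 100·17/18 = 94.44.

94.4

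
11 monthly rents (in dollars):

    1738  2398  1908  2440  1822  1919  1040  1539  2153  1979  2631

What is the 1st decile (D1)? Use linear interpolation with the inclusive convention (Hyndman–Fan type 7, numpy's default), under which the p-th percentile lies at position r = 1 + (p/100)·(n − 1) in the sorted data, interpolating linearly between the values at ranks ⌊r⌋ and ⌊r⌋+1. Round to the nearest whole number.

1539

Sorted: 1040, 1539, 1738, 1822, 1908, 1919, 1979, 2153, 2398, 2440, 2631.
n = 11.
r = 1 + (10/100)·(11 − 1) = 1 + 1 = 2.
r is an integer, so P10 is the value at rank 2: 1539.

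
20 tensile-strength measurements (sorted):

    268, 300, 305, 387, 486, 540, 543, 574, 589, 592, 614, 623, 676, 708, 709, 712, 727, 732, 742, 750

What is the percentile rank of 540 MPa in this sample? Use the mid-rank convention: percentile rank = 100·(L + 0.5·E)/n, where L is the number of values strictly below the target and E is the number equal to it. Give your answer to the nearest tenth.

27.5

Count below 540: L = 5; count equal: E = 1; n = 20.
Percentile rank = 100·(5 + 0.5·1)/20 = 100·5.5/20 = 27.5.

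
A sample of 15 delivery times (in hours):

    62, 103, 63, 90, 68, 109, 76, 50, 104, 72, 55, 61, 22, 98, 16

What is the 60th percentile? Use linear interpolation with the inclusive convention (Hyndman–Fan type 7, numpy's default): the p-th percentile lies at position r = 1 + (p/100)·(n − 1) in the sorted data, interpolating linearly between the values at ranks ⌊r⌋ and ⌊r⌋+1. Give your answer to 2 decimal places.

Sorted: 16, 22, 50, 55, 61, 62, 63, 68, 72, 76, 90, 98, 103, 104, 109.
n = 15.
r = 1 + (60/100)·(15 − 1) = 1 + 8.4 = 9.4.
Rank 9 is 72 and rank 10 is 76.
Interpolate: 72 + 0.4·(76 − 72) = 72 + 0.4·4 = 73.6.

73.60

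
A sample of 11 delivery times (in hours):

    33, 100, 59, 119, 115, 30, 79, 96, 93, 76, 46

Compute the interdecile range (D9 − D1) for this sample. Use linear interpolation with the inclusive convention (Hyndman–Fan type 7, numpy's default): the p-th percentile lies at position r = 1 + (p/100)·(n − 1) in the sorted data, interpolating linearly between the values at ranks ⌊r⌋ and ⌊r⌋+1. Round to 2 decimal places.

Sorted: 30, 33, 46, 59, 76, 79, 93, 96, 100, 115, 119.
n = 11.
P10: r = 2 (integer) → 33.
P90: r = 10 (integer) → 115.
Difference: 115 − 33 = 82.

82.00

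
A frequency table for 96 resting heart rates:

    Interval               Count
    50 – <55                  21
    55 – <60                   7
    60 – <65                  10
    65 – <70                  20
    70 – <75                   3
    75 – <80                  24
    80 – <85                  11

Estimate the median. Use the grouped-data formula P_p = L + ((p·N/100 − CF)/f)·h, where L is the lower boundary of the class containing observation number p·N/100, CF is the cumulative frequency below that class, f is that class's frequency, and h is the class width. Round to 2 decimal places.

N = 96; target position k = 50/100 · 96 = 48.
Cumulative frequencies: 21, 28, 38, 58, 61, 85, 96.
Observation 48 falls in the class 65 – <70.
L = 65, CF = 38, f = 20, h = 5.
P50 = 65 + ((48 − 38)/20)·5 = 65 + 2.5 = 67.5.

67.50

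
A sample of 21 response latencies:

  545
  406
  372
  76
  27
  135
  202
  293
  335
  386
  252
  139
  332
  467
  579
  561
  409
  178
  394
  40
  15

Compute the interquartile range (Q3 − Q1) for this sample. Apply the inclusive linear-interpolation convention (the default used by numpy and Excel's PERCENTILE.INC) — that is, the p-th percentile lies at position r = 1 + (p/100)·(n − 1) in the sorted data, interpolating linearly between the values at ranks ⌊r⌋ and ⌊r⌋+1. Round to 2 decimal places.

Sorted: 15, 27, 40, 76, 135, 139, 178, 202, 252, 293, 332, 335, 372, 386, 394, 406, 409, 467, 545, 561, 579.
n = 21.
P25: r = 6 (integer) → 139.
P75: r = 16 (integer) → 406.
Difference: 406 − 139 = 267.

267.00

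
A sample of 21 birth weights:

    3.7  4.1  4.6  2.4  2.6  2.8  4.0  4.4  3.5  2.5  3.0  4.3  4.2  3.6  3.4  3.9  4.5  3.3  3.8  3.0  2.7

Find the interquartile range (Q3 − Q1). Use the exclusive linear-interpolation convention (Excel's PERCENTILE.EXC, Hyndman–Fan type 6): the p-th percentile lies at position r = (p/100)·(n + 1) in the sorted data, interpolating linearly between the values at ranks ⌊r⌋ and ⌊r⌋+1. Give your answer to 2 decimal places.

1.25

Sorted: 2.4, 2.5, 2.6, 2.7, 2.8, 3.0, 3.0, 3.3, 3.4, 3.5, 3.6, 3.7, 3.8, 3.9, 4.0, 4.1, 4.2, 4.3, 4.4, 4.5, 4.6.
n = 21.
P25: r = 5.5; ranks 5–6 are 2.8, 3.0; interpolating gives 2.9.
P75: r = 16.5; ranks 16–17 are 4.1, 4.2; interpolating gives 4.15.
Difference: 4.15 − 2.9 = 1.25.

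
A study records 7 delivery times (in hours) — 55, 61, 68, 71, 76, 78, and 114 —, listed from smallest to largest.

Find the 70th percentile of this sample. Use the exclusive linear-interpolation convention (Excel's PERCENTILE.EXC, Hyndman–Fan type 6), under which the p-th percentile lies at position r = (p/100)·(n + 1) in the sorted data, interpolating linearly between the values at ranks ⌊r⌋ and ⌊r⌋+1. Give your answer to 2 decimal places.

77.20

n = 7.
r = (70/100)·(7 + 1) = 5.6.
Rank 5 is 76 and rank 6 is 78.
Interpolate: 76 + 0.6·(78 − 76) = 76 + 0.6·2 = 77.2.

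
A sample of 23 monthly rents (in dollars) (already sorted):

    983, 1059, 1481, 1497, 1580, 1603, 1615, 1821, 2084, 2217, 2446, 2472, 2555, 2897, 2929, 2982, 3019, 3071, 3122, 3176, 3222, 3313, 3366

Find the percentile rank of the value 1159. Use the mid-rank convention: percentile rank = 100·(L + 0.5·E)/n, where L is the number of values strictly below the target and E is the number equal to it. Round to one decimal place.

Count below 1159: L = 2; count equal: E = 0; n = 23.
Percentile rank = 100·(2 + 0.5·0)/23 = 100·2/23 = 8.696.

8.7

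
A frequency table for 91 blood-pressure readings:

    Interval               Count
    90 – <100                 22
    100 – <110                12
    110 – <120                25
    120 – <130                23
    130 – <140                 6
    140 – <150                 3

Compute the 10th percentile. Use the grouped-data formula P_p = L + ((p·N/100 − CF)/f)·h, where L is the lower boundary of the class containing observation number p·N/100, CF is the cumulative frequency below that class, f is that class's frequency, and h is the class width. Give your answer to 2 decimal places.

N = 91; target position k = 10/100 · 91 = 9.1.
Cumulative frequencies: 22, 34, 59, 82, 88, 91.
Observation 9.1 falls in the class 90 – <100.
L = 90, CF = 0, f = 22, h = 10.
P10 = 90 + ((9.1 − 0)/22)·10 = 90 + 4.13636 = 94.1364.

94.14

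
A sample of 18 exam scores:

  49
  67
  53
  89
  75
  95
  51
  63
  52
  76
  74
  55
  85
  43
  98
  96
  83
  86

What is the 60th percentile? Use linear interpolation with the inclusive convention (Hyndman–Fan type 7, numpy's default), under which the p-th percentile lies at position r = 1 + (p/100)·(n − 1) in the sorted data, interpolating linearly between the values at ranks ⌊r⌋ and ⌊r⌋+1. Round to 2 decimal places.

Sorted: 43, 49, 51, 52, 53, 55, 63, 67, 74, 75, 76, 83, 85, 86, 89, 95, 96, 98.
n = 18.
r = 1 + (60/100)·(18 − 1) = 1 + 10.2 = 11.2.
Rank 11 is 76 and rank 12 is 83.
Interpolate: 76 + 0.2·(83 − 76) = 76 + 0.2·7 = 77.4.

77.40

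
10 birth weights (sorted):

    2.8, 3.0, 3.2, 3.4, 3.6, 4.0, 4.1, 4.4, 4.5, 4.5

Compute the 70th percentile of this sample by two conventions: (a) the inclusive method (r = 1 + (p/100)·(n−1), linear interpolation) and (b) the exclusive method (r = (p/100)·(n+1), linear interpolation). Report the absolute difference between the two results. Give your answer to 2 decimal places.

0.12

n = 10.
(a) r = 7.3; between ranks 7 (4.1) and 8 (4.4): 4.19.
(b) r = 7.7; between ranks 7 (4.1) and 8 (4.4): 4.31.
|4.19 − 4.31| = 0.12.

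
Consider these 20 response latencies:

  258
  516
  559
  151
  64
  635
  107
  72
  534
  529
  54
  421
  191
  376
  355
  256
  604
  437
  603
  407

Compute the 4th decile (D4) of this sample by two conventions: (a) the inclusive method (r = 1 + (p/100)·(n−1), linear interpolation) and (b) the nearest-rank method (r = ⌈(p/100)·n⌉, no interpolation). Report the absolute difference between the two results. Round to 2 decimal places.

58.20

Sorted: 54, 64, 72, 107, 151, 191, 256, 258, 355, 376, 407, 421, 437, 516, 529, 534, 559, 603, 604, 635.
n = 20.
(a) r = 8.6; between ranks 8 (258) and 9 (355): 316.2.
(b) the nearest-rank method: rank 8 → 258.
|316.2 − 258| = 58.2.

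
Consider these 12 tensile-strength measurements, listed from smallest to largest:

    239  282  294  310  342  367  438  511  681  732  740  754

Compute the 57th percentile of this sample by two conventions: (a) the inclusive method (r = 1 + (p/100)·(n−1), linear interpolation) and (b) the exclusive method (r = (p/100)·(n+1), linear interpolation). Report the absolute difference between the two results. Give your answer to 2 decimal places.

10.22

n = 12.
(a) r = 7.27; between ranks 7 (438) and 8 (511): 457.71.
(b) r = 7.41; between ranks 7 (438) and 8 (511): 467.93.
|457.71 − 467.93| = 10.22.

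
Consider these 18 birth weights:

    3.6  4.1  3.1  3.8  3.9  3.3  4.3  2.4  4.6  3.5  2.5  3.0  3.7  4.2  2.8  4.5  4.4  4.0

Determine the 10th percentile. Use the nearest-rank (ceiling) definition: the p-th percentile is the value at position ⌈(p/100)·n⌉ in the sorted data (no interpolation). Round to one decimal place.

Sorted: 2.4, 2.5, 2.8, 3.0, 3.1, 3.3, 3.5, 3.6, 3.7, 3.8, 3.9, 4.0, 4.1, 4.2, 4.3, 4.4, 4.5, 4.6.
n = 18.
Position = ⌈10/100 · 18⌉ = ⌈1.8⌉ = 2.
The value at rank 2 is 2.5.

2.5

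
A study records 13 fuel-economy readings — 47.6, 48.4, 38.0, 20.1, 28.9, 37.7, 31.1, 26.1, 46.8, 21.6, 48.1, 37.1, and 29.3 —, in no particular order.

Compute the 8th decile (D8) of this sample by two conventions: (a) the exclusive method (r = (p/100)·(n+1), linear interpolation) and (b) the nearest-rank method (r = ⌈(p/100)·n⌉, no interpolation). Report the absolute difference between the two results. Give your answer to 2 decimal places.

0.10

Sorted: 20.1, 21.6, 26.1, 28.9, 29.3, 31.1, 37.1, 37.7, 38.0, 46.8, 47.6, 48.1, 48.4.
n = 13.
(a) r = 11.2; between ranks 11 (47.6) and 12 (48.1): 47.7.
(b) the nearest-rank method: rank 11 → 47.6.
|47.7 − 47.6| = 0.1.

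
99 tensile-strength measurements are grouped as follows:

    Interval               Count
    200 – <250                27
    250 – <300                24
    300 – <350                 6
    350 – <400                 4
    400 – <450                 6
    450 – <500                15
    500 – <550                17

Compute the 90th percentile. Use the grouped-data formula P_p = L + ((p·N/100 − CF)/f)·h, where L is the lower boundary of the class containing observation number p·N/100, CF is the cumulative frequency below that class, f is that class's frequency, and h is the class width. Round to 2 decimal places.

N = 99; target position k = 90/100 · 99 = 89.1.
Cumulative frequencies: 27, 51, 57, 61, 67, 82, 99.
Observation 89.1 falls in the class 500 – <550.
L = 500, CF = 82, f = 17, h = 50.
P90 = 500 + ((89.1 − 82)/17)·50 = 500 + 20.8824 = 520.882.

520.88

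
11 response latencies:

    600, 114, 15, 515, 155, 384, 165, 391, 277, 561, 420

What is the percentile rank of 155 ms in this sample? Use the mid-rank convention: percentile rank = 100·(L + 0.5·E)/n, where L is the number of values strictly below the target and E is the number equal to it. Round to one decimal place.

22.7

Sorted: 15, 114, 155, 165, 277, 384, 391, 420, 515, 561, 600.
Count below 155: L = 2; count equal: E = 1; n = 11.
Percentile rank = 100·(2 + 0.5·1)/11 = 100·2.5/11 = 22.73.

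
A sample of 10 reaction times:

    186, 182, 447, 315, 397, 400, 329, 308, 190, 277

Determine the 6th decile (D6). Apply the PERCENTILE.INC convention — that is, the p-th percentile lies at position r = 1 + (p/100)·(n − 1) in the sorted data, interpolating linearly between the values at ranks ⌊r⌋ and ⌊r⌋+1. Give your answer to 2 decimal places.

Sorted: 182, 186, 190, 277, 308, 315, 329, 397, 400, 447.
n = 10.
r = 1 + (60/100)·(10 − 1) = 1 + 5.4 = 6.4.
Rank 6 is 315 and rank 7 is 329.
Interpolate: 315 + 0.4·(329 − 315) = 315 + 0.4·14 = 320.6.

320.60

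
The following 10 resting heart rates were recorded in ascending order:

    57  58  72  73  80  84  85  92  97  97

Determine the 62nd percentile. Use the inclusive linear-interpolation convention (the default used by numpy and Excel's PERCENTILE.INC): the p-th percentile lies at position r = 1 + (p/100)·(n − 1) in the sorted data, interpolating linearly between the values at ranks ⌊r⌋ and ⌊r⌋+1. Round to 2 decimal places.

n = 10.
r = 1 + (62/100)·(10 − 1) = 1 + 5.58 = 6.58.
Rank 6 is 84 and rank 7 is 85.
Interpolate: 84 + 0.58·(85 − 84) = 84 + 0.58·1 = 84.58.

84.58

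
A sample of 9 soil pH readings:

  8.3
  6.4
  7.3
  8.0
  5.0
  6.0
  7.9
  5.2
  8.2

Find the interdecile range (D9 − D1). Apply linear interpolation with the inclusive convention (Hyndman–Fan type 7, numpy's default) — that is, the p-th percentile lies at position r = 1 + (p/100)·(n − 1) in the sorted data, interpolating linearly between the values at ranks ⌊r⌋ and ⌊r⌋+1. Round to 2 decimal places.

3.06

Sorted: 5.0, 5.2, 6.0, 6.4, 7.3, 7.9, 8.0, 8.2, 8.3.
n = 9.
P10: r = 1.8; ranks 1–2 are 5.0, 5.2; interpolating gives 5.16.
P90: r = 8.2; ranks 8–9 are 8.2, 8.3; interpolating gives 8.22.
Difference: 8.22 − 5.16 = 3.06.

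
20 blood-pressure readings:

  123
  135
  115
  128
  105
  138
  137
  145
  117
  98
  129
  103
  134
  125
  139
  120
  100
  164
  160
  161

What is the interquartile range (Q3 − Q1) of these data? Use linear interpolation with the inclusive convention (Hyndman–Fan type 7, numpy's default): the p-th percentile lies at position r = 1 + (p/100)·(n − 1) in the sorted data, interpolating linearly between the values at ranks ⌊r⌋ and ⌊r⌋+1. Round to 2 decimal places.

21.75

Sorted: 98, 100, 103, 105, 115, 117, 120, 123, 125, 128, 129, 134, 135, 137, 138, 139, 145, 160, 161, 164.
n = 20.
P25: r = 5.75; ranks 5–6 are 115, 117; interpolating gives 116.5.
P75: r = 15.25; ranks 15–16 are 138, 139; interpolating gives 138.25.
Difference: 138.25 − 116.5 = 21.75.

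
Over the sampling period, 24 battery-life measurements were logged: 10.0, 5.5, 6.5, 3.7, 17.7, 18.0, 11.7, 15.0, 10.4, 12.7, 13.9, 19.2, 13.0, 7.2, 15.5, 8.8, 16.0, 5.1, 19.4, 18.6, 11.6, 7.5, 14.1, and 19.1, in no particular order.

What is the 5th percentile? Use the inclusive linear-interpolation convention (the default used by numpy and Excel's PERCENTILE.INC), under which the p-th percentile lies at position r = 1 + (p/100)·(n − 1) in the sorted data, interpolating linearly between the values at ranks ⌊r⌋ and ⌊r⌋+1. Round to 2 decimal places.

5.16

Sorted: 3.7, 5.1, 5.5, 6.5, 7.2, 7.5, 8.8, 10.0, 10.4, 11.6, 11.7, 12.7, 13.0, 13.9, 14.1, 15.0, 15.5, 16.0, 17.7, 18.0, 18.6, 19.1, 19.2, 19.4.
n = 24.
r = 1 + (5/100)·(24 − 1) = 1 + 1.15 = 2.15.
Rank 2 is 5.1 and rank 3 is 5.5.
Interpolate: 5.1 + 0.15·(5.5 − 5.1) = 5.1 + 0.15·0.4 = 5.16.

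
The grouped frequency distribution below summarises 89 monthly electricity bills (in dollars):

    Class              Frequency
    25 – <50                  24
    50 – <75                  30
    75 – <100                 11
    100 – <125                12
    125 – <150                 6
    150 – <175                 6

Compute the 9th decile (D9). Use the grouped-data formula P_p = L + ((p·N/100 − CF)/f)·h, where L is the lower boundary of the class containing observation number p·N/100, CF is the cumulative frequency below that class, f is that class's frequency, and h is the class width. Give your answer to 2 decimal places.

N = 89; target position k = 90/100 · 89 = 80.1.
Cumulative frequencies: 24, 54, 65, 77, 83, 89.
Observation 80.1 falls in the class 125 – <150.
L = 125, CF = 77, f = 6, h = 25.
P90 = 125 + ((80.1 − 77)/6)·25 = 125 + 12.9167 = 137.917.

137.92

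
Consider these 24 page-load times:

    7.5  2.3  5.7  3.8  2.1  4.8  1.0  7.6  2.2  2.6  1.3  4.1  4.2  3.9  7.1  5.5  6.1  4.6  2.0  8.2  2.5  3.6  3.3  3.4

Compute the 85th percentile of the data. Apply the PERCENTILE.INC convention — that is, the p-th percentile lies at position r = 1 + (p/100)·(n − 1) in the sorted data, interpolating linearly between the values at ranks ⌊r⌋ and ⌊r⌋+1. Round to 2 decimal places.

Sorted: 1.0, 1.3, 2.0, 2.1, 2.2, 2.3, 2.5, 2.6, 3.3, 3.4, 3.6, 3.8, 3.9, 4.1, 4.2, 4.6, 4.8, 5.5, 5.7, 6.1, 7.1, 7.5, 7.6, 8.2.
n = 24.
r = 1 + (85/100)·(24 − 1) = 1 + 19.55 = 20.55.
Rank 20 is 6.1 and rank 21 is 7.1.
Interpolate: 6.1 + 0.55·(7.1 − 6.1) = 6.1 + 0.55·1 = 6.65.

6.65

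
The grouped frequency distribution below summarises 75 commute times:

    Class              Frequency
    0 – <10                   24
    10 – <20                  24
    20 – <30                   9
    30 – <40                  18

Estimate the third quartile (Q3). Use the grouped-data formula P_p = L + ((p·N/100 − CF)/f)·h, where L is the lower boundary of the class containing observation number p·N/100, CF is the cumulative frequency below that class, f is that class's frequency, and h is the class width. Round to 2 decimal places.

29.17

N = 75; target position k = 75/100 · 75 = 56.25.
Cumulative frequencies: 24, 48, 57, 75.
Observation 56.25 falls in the class 20 – <30.
L = 20, CF = 48, f = 9, h = 10.
P75 = 20 + ((56.25 − 48)/9)·10 = 20 + 9.16667 = 29.1667.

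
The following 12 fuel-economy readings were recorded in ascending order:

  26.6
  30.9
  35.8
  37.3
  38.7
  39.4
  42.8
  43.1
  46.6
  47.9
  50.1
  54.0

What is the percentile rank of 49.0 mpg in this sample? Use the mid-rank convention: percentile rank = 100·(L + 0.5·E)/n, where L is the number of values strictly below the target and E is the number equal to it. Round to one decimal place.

Count below 49.0: L = 10; count equal: E = 0; n = 12.
Percentile rank = 100·(10 + 0.5·0)/12 = 100·10/12 = 83.33.

83.3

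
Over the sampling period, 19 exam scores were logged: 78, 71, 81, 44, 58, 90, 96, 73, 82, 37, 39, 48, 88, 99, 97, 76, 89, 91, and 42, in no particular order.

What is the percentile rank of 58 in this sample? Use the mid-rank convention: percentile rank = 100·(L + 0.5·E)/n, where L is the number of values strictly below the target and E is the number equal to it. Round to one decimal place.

Sorted: 37, 39, 42, 44, 48, 58, 71, 73, 76, 78, 81, 82, 88, 89, 90, 91, 96, 97, 99.
Count below 58: L = 5; count equal: E = 1; n = 19.
Percentile rank = 100·(5 + 0.5·1)/19 = 100·5.5/19 = 28.95.

28.9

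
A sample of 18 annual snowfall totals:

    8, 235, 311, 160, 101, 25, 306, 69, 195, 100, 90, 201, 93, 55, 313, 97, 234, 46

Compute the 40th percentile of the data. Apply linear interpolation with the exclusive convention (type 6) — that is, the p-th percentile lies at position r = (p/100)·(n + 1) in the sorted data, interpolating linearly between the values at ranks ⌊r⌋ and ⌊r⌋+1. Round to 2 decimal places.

95.40

Sorted: 8, 25, 46, 55, 69, 90, 93, 97, 100, 101, 160, 195, 201, 234, 235, 306, 311, 313.
n = 18.
r = (40/100)·(18 + 1) = 7.6.
Rank 7 is 93 and rank 8 is 97.
Interpolate: 93 + 0.6·(97 − 93) = 93 + 0.6·4 = 95.4.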